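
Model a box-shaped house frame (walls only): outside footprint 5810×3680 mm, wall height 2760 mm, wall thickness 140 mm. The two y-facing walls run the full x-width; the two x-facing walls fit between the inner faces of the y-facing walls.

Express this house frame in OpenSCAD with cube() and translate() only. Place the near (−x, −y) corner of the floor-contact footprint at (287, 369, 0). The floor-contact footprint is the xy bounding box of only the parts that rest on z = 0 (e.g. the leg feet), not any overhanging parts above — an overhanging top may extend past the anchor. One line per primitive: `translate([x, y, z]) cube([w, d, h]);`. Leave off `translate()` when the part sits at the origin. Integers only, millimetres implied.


translate([287, 369, 0]) cube([5810, 140, 2760]);
translate([287, 3909, 0]) cube([5810, 140, 2760]);
translate([287, 509, 0]) cube([140, 3400, 2760]);
translate([5957, 509, 0]) cube([140, 3400, 2760]);


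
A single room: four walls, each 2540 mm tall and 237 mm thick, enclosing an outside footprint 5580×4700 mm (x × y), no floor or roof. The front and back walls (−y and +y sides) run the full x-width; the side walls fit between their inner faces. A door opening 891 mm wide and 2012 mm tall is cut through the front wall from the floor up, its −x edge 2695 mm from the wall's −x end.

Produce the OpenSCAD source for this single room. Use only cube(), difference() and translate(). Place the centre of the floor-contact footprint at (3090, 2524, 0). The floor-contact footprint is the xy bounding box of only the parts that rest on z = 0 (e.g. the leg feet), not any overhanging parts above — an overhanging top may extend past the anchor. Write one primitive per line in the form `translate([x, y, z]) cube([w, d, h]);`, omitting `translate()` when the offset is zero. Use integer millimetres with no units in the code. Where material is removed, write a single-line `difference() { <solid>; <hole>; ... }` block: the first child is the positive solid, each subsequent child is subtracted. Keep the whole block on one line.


difference() { translate([300, 174, 0]) cube([5580, 237, 2540]); translate([2995, 174, 0]) cube([891, 237, 2012]); }
translate([300, 4637, 0]) cube([5580, 237, 2540]);
translate([300, 411, 0]) cube([237, 4226, 2540]);
translate([5643, 411, 0]) cube([237, 4226, 2540]);


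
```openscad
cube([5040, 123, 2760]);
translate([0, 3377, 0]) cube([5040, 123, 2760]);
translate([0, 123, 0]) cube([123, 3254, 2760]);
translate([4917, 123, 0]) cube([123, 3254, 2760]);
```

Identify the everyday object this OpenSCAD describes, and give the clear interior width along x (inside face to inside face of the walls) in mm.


A house (or room) frame. The interior width is 4794 mm.

Four 2760 mm walls enclosing a rectangle with no floor or roof — a room or house frame. Outside width is 5040 mm and wall thickness is 123 mm, so the interior width is 5040 − 2 × 123 = 4794 mm.


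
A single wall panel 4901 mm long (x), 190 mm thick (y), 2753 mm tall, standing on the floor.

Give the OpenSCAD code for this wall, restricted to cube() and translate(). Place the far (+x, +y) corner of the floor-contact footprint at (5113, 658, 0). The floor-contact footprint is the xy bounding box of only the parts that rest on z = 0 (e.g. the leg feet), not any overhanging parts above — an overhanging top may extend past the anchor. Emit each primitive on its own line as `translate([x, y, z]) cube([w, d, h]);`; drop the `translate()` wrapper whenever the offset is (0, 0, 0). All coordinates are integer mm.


translate([212, 468, 0]) cube([4901, 190, 2753]);


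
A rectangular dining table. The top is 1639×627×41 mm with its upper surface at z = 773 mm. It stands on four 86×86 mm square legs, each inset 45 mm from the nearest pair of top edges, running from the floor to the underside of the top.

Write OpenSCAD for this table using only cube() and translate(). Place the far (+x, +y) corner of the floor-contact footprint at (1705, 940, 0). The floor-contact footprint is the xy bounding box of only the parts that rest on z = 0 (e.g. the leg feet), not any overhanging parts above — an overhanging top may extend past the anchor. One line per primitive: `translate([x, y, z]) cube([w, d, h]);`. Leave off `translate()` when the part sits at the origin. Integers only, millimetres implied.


// leg_h = 773 - 41 = 732
translate([111, 358, 732]) cube([1639, 627, 41]);
translate([156, 403, 0]) cube([86, 86, 732]);
translate([1619, 403, 0]) cube([86, 86, 732]);
translate([156, 854, 0]) cube([86, 86, 732]);
translate([1619, 854, 0]) cube([86, 86, 732]);


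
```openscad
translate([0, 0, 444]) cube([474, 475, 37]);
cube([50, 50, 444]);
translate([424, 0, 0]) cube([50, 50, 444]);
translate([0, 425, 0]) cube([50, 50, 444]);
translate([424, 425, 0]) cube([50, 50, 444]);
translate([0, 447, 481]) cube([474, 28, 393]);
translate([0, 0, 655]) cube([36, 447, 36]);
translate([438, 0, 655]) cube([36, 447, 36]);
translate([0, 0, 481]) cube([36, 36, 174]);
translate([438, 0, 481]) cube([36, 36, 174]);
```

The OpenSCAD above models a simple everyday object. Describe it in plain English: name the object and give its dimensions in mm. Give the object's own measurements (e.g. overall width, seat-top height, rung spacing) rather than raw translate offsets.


A chair. The seat is a 474×475×37 mm slab with its top at z = 481 mm, on four 50×50 mm corner legs (flush with the seat edges, standing on z = 0). A flat backrest 28 mm thick, 393 mm tall, spans the full seat width and rises from the seat top along its +y edge, rear face flush with the rear of the seat. Two armrests of 36×36 mm section run along each side from the seat's front edge to the front of the backrest, top faces 210 mm above the seat top and outer faces flush with the seat's x-edges; a 36×36 mm post under the front of each armrest stands on the seat at the front corner.


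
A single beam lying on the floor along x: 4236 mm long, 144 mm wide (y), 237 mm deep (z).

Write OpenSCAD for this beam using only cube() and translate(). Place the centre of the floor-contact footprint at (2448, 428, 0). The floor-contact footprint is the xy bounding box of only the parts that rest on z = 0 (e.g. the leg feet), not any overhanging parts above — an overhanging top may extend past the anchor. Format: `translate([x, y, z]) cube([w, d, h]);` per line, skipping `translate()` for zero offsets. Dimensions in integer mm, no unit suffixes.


translate([330, 356, 0]) cube([4236, 144, 237]);


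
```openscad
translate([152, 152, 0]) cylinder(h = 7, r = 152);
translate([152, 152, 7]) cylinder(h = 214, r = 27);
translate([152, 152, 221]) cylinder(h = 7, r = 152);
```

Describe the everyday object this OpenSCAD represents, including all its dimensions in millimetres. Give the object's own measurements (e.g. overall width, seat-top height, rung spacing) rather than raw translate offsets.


A spool: two coaxial disc flanges of radius 152 mm and thickness 7 mm, joined by a core cylinder of radius 27 mm and height 214 mm. The lower flange rests on z = 0 and the three cylinders share a vertical axis.


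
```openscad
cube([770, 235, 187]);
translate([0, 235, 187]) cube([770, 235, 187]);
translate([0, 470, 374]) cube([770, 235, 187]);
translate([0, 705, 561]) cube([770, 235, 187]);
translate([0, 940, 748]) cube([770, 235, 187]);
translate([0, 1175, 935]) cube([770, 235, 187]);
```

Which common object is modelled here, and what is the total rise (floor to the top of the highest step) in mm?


A staircase. The total rise is 1122 mm.

6 identical blocks, each offset up and back from the previous — a staircase. Each step is 187 mm tall and there are 6 of them, so the total rise is 6 × 187 = 1122 mm.


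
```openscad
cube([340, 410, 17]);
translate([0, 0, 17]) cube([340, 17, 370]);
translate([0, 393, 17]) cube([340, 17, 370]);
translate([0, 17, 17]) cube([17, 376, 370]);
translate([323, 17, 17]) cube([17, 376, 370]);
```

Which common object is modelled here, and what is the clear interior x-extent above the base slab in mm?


An open box. The internal width is 306 mm.

A 340×410 base slab with four walls standing on it — an open box. The base is 340 mm wide and the walls are 17 mm thick, so the internal width is 340 − 2 × 17 = 306 mm.


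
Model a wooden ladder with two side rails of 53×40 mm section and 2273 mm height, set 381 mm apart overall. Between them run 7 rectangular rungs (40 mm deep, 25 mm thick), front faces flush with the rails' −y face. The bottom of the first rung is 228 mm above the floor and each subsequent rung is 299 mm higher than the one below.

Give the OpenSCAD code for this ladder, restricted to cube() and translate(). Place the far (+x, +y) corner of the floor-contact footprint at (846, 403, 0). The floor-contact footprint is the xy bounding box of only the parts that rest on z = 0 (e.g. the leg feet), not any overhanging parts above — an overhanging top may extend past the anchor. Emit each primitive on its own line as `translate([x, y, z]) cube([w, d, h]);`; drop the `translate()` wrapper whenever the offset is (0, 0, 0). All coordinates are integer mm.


translate([465, 363, 0]) cube([53, 40, 2273]);
translate([793, 363, 0]) cube([53, 40, 2273]);
translate([518, 363, 228]) cube([275, 40, 25]);
translate([518, 363, 527]) cube([275, 40, 25]);
translate([518, 363, 826]) cube([275, 40, 25]);
translate([518, 363, 1125]) cube([275, 40, 25]);
translate([518, 363, 1424]) cube([275, 40, 25]);
translate([518, 363, 1723]) cube([275, 40, 25]);
translate([518, 363, 2022]) cube([275, 40, 25]);


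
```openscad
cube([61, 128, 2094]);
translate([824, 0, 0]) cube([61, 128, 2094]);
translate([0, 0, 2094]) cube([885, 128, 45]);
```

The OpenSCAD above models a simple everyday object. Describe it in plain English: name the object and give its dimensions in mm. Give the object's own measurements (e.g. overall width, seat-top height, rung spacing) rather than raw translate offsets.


A door frame. The clear opening is 763 mm wide and 2094 mm high. Two 61 mm wide jambs, 128 mm deep, stand either side of the opening from the floor to the top of the opening. A 45 mm thick head sits across the top of both jambs, spanning the full outside width of the frame.


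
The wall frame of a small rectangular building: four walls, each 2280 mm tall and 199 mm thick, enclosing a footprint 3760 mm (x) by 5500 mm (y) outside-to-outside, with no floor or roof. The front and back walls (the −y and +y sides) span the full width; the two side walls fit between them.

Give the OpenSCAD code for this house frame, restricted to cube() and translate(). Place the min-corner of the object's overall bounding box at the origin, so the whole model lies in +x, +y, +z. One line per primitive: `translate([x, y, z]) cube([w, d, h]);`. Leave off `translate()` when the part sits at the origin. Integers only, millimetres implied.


cube([3760, 199, 2280]);
translate([0, 5301, 0]) cube([3760, 199, 2280]);
translate([0, 199, 0]) cube([199, 5102, 2280]);
translate([3561, 199, 0]) cube([199, 5102, 2280]);


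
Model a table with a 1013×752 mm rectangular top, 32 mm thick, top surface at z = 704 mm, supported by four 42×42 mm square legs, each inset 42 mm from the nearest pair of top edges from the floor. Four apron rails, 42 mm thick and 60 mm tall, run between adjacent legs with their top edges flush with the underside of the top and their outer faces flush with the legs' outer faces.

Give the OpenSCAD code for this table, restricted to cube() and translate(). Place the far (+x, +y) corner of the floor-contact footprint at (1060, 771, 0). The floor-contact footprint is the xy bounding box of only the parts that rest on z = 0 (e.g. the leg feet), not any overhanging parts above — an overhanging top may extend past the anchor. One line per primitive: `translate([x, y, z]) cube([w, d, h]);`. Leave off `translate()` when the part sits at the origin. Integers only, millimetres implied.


translate([89, 61, 672]) cube([1013, 752, 32]);
translate([131, 103, 0]) cube([42, 42, 672]);
translate([1018, 103, 0]) cube([42, 42, 672]);
translate([131, 729, 0]) cube([42, 42, 672]);
translate([1018, 729, 0]) cube([42, 42, 672]);
translate([173, 103, 612]) cube([845, 42, 60]);
translate([173, 729, 612]) cube([845, 42, 60]);
translate([131, 145, 612]) cube([42, 584, 60]);
translate([1018, 145, 612]) cube([42, 584, 60]);


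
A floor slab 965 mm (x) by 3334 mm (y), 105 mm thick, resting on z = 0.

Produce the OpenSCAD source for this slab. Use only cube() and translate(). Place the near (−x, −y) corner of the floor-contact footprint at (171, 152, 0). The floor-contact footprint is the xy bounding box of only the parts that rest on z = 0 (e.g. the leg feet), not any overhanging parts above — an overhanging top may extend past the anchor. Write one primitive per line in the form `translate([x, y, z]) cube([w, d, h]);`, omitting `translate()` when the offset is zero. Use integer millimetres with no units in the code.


translate([171, 152, 0]) cube([965, 3334, 105]);


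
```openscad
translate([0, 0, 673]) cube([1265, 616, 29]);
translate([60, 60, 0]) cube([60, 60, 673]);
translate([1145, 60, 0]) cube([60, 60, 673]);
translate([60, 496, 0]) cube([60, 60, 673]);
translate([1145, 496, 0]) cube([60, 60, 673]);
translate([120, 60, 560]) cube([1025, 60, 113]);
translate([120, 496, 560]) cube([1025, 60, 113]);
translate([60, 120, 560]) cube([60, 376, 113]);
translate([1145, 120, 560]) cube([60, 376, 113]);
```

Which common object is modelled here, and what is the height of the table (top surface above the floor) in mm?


A table. The table height is 702 mm.

A 1265×616×29 slab sits at z = 673 on four 60 mm square posts — a table. The top surface is at 673 + 29 = 702 mm.


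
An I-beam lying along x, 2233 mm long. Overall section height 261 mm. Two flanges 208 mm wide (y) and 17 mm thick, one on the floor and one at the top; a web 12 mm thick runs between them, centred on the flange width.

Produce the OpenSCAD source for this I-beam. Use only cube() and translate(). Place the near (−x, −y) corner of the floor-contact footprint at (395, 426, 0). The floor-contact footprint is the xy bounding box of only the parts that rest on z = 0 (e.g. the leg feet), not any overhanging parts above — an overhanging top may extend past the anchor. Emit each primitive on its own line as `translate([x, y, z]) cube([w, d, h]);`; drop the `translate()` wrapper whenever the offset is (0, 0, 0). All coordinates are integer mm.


translate([395, 426, 0]) cube([2233, 208, 17]);
translate([395, 524, 17]) cube([2233, 12, 227]);
translate([395, 426, 244]) cube([2233, 208, 17]);


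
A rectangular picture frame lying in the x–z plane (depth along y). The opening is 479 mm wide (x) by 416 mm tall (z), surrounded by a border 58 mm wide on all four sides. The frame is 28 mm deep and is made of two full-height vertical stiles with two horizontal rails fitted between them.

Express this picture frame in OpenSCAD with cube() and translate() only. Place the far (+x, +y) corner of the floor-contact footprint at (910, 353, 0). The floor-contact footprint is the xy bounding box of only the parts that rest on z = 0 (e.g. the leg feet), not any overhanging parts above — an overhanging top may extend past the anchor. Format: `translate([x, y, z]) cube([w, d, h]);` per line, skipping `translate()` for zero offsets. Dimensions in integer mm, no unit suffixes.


translate([315, 325, 0]) cube([58, 28, 532]);
translate([852, 325, 0]) cube([58, 28, 532]);
translate([373, 325, 0]) cube([479, 28, 58]);
translate([373, 325, 474]) cube([479, 28, 58]);


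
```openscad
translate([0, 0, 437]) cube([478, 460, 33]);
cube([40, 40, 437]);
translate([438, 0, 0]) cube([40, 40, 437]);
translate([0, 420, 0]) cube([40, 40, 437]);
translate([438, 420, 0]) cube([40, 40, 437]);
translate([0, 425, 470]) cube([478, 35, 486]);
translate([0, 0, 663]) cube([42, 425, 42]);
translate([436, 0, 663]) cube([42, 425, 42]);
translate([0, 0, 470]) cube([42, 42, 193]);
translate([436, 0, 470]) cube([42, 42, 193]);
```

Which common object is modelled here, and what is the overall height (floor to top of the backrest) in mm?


A chair. The overall height is 956 mm.

A slab on four corner posts with a tall panel at the back — a chair. The seat slab sits at z = 437 with thickness 33, and the 486 mm backrest starts at the seat top, so the overall height is 437 + 33 + 486 = 956 mm.


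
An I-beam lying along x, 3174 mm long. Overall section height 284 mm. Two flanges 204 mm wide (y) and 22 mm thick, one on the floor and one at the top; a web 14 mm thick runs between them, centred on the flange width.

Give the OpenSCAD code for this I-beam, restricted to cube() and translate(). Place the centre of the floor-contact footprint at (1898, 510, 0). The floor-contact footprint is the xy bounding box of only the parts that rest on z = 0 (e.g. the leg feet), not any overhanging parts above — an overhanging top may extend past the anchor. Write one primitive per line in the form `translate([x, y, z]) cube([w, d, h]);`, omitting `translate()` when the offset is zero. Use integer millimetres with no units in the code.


translate([311, 408, 0]) cube([3174, 204, 22]);
translate([311, 503, 22]) cube([3174, 14, 240]);
translate([311, 408, 262]) cube([3174, 204, 22]);


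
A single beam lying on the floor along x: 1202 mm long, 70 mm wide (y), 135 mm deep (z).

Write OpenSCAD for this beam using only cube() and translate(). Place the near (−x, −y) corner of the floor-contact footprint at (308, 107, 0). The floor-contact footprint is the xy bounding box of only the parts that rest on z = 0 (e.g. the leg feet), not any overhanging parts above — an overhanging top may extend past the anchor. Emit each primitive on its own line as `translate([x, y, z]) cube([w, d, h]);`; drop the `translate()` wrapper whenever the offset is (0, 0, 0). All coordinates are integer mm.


translate([308, 107, 0]) cube([1202, 70, 135]);


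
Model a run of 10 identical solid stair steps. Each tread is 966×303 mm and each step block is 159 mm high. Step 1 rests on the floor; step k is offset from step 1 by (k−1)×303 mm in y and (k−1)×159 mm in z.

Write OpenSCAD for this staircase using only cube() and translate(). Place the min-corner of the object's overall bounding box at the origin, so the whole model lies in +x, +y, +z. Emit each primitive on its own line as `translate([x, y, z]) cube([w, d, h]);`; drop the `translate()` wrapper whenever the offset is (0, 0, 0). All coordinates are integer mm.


cube([966, 303, 159]);
translate([0, 303, 159]) cube([966, 303, 159]);
translate([0, 606, 318]) cube([966, 303, 159]);
translate([0, 909, 477]) cube([966, 303, 159]);
translate([0, 1212, 636]) cube([966, 303, 159]);
translate([0, 1515, 795]) cube([966, 303, 159]);
translate([0, 1818, 954]) cube([966, 303, 159]);
translate([0, 2121, 1113]) cube([966, 303, 159]);
translate([0, 2424, 1272]) cube([966, 303, 159]);
translate([0, 2727, 1431]) cube([966, 303, 159]);


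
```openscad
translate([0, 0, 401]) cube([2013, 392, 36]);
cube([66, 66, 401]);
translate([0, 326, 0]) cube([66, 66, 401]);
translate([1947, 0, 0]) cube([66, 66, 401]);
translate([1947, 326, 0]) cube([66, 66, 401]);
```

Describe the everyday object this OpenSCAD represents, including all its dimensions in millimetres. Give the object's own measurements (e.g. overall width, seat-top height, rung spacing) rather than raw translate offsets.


A bench: a 2013×392 mm seat slab, 36 mm thick, top at z = 437 mm, on four 66×66 mm square legs flush with the seat corners and standing on z = 0.


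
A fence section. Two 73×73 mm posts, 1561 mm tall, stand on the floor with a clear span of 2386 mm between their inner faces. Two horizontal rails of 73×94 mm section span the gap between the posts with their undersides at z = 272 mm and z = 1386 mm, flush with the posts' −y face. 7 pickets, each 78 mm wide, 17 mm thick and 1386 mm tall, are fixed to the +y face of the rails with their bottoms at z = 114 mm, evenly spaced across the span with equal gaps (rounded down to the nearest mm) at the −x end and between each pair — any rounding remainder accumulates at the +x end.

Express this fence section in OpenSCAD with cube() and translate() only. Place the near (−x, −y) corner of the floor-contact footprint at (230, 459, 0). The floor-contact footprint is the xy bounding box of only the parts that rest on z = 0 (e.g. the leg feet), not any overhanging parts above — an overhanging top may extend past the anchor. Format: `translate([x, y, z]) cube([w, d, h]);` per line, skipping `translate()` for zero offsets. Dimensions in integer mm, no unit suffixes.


translate([230, 459, 0]) cube([73, 73, 1561]);
translate([2689, 459, 0]) cube([73, 73, 1561]);
translate([303, 459, 272]) cube([2386, 73, 94]);
translate([303, 459, 1386]) cube([2386, 73, 94]);
translate([533, 532, 114]) cube([78, 17, 1386]);
translate([841, 532, 114]) cube([78, 17, 1386]);
translate([1149, 532, 114]) cube([78, 17, 1386]);
translate([1457, 532, 114]) cube([78, 17, 1386]);
translate([1765, 532, 114]) cube([78, 17, 1386]);
translate([2073, 532, 114]) cube([78, 17, 1386]);
translate([2381, 532, 114]) cube([78, 17, 1386]);


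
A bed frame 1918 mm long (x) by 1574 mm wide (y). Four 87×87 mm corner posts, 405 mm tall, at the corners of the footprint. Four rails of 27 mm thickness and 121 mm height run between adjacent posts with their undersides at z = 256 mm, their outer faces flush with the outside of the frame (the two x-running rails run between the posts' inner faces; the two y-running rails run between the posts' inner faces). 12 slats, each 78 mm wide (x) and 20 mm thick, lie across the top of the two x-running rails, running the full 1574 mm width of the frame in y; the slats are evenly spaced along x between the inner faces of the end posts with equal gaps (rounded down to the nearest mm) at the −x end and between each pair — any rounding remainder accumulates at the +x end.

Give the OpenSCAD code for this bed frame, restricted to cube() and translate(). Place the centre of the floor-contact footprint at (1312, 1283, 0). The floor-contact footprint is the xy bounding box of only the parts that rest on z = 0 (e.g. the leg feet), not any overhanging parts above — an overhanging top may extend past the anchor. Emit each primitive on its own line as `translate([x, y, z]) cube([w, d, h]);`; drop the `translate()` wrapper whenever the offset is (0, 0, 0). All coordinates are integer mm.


translate([353, 496, 0]) cube([87, 87, 405]);
translate([353, 1983, 0]) cube([87, 87, 405]);
translate([2184, 496, 0]) cube([87, 87, 405]);
translate([2184, 1983, 0]) cube([87, 87, 405]);
translate([440, 496, 256]) cube([1744, 27, 121]);
translate([440, 2043, 256]) cube([1744, 27, 121]);
translate([353, 583, 256]) cube([27, 1400, 121]);
translate([2244, 583, 256]) cube([27, 1400, 121]);
translate([502, 496, 377]) cube([78, 1574, 20]);
translate([642, 496, 377]) cube([78, 1574, 20]);
translate([782, 496, 377]) cube([78, 1574, 20]);
translate([922, 496, 377]) cube([78, 1574, 20]);
translate([1062, 496, 377]) cube([78, 1574, 20]);
translate([1202, 496, 377]) cube([78, 1574, 20]);
translate([1342, 496, 377]) cube([78, 1574, 20]);
translate([1482, 496, 377]) cube([78, 1574, 20]);
translate([1622, 496, 377]) cube([78, 1574, 20]);
translate([1762, 496, 377]) cube([78, 1574, 20]);
translate([1902, 496, 377]) cube([78, 1574, 20]);
translate([2042, 496, 377]) cube([78, 1574, 20]);


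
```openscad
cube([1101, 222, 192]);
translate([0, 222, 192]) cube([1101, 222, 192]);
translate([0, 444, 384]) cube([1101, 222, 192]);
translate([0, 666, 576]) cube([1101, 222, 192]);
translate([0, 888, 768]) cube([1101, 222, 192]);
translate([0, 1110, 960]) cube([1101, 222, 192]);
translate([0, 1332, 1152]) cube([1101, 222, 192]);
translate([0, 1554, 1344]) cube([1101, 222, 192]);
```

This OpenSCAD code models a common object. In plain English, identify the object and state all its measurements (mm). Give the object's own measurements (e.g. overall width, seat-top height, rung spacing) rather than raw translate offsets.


A straight staircase of 8 solid steps. Each step is 1101 mm wide (x), 222 mm deep (y, the going) and 192 mm tall (the rise). The first step rests on the floor; each subsequent step sits one going further in +y and one rise higher in +z, directly behind and above the previous step with no overlap.


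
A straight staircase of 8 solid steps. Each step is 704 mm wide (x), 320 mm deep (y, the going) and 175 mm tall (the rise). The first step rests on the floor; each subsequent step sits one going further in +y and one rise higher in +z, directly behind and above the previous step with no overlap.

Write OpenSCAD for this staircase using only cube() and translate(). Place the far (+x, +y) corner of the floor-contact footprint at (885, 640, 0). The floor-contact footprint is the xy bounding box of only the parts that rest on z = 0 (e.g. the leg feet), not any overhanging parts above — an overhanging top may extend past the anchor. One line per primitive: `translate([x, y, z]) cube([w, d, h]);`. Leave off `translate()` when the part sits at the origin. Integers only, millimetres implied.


translate([181, 320, 0]) cube([704, 320, 175]);
translate([181, 640, 175]) cube([704, 320, 175]);
translate([181, 960, 350]) cube([704, 320, 175]);
translate([181, 1280, 525]) cube([704, 320, 175]);
translate([181, 1600, 700]) cube([704, 320, 175]);
translate([181, 1920, 875]) cube([704, 320, 175]);
translate([181, 2240, 1050]) cube([704, 320, 175]);
translate([181, 2560, 1225]) cube([704, 320, 175]);


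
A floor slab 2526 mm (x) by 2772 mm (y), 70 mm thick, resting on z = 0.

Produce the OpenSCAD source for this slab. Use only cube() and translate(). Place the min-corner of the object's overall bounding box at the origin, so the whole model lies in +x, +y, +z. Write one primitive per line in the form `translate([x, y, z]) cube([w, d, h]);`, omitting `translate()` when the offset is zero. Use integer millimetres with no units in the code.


cube([2526, 2772, 70]);


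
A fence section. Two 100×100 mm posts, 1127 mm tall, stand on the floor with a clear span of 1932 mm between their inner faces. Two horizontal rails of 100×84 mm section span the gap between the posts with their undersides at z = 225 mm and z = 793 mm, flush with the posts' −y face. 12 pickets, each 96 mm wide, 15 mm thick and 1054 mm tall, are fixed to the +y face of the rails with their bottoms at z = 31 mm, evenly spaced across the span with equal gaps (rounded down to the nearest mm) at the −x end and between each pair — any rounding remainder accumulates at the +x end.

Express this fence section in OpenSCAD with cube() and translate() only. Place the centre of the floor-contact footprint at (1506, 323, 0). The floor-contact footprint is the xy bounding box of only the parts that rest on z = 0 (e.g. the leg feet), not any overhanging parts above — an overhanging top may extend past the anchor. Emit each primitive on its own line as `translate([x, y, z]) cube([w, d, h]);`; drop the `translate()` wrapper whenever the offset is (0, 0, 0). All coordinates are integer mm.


translate([440, 273, 0]) cube([100, 100, 1127]);
translate([2472, 273, 0]) cube([100, 100, 1127]);
translate([540, 273, 225]) cube([1932, 100, 84]);
translate([540, 273, 793]) cube([1932, 100, 84]);
translate([600, 373, 31]) cube([96, 15, 1054]);
translate([756, 373, 31]) cube([96, 15, 1054]);
translate([912, 373, 31]) cube([96, 15, 1054]);
translate([1068, 373, 31]) cube([96, 15, 1054]);
translate([1224, 373, 31]) cube([96, 15, 1054]);
translate([1380, 373, 31]) cube([96, 15, 1054]);
translate([1536, 373, 31]) cube([96, 15, 1054]);
translate([1692, 373, 31]) cube([96, 15, 1054]);
translate([1848, 373, 31]) cube([96, 15, 1054]);
translate([2004, 373, 31]) cube([96, 15, 1054]);
translate([2160, 373, 31]) cube([96, 15, 1054]);
translate([2316, 373, 31]) cube([96, 15, 1054]);


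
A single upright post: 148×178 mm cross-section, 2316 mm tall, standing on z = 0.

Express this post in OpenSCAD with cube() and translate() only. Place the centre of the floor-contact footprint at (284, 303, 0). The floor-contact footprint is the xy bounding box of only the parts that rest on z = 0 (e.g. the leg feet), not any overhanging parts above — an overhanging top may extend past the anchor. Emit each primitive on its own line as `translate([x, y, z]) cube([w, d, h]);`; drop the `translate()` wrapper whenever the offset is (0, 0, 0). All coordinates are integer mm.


translate([210, 214, 0]) cube([148, 178, 2316]);


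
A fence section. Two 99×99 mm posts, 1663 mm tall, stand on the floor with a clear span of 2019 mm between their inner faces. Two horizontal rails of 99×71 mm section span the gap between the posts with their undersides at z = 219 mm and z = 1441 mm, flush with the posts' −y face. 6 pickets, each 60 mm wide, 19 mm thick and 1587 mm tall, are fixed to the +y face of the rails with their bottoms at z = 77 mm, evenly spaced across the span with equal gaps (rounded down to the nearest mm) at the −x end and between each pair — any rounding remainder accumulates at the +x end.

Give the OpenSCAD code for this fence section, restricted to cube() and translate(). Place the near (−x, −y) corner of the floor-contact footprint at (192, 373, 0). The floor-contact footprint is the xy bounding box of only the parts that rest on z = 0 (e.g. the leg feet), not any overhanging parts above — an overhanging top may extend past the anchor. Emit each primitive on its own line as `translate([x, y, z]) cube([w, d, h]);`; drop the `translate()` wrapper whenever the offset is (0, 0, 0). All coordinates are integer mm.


translate([192, 373, 0]) cube([99, 99, 1663]);
translate([2310, 373, 0]) cube([99, 99, 1663]);
translate([291, 373, 219]) cube([2019, 99, 71]);
translate([291, 373, 1441]) cube([2019, 99, 71]);
translate([528, 472, 77]) cube([60, 19, 1587]);
translate([825, 472, 77]) cube([60, 19, 1587]);
translate([1122, 472, 77]) cube([60, 19, 1587]);
translate([1419, 472, 77]) cube([60, 19, 1587]);
translate([1716, 472, 77]) cube([60, 19, 1587]);
translate([2013, 472, 77]) cube([60, 19, 1587]);


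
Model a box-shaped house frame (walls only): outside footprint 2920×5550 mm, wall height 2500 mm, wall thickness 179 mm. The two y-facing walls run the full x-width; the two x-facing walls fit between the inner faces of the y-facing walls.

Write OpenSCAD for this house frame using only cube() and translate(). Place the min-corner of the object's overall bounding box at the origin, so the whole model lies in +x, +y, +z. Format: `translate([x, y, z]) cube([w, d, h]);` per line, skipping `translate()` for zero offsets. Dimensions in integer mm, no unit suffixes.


cube([2920, 179, 2500]);
translate([0, 5371, 0]) cube([2920, 179, 2500]);
translate([0, 179, 0]) cube([179, 5192, 2500]);
translate([2741, 179, 0]) cube([179, 5192, 2500]);


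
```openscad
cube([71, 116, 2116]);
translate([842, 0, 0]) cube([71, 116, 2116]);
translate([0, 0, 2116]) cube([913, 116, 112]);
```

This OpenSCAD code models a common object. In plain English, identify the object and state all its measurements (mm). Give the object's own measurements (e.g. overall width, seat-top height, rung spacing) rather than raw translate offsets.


A door frame. The clear opening is 771 mm wide and 2116 mm high. Two 71 mm wide jambs, 116 mm deep, stand either side of the opening from the floor to the top of the opening. A 112 mm thick head sits across the top of both jambs, spanning the full outside width of the frame.


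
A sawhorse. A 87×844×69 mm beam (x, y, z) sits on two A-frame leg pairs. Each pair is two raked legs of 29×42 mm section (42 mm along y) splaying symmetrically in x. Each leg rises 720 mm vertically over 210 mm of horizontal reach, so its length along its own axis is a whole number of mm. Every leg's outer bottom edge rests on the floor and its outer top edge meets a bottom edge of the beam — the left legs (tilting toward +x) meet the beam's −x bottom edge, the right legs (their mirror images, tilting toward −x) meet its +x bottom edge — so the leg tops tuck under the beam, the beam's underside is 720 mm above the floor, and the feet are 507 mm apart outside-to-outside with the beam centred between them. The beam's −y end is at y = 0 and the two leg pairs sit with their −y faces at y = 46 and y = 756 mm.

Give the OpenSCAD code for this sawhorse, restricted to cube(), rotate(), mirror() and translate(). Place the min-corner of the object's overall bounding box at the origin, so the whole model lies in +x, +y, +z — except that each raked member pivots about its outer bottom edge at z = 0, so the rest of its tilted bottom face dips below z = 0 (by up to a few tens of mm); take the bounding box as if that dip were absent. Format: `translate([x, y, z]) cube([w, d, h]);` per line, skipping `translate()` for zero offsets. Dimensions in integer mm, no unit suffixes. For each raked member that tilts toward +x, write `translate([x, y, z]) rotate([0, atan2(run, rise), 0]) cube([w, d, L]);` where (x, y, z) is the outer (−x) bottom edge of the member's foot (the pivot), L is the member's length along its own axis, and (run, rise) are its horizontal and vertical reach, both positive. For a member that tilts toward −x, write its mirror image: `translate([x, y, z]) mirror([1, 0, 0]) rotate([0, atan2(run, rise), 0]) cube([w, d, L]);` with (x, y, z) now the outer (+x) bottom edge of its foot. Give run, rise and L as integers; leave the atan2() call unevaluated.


translate([210, 0, 720]) cube([87, 844, 69]);
translate([0, 46, 0]) rotate([0, atan2(210, 720), 0]) cube([29, 42, 750]);
translate([507, 46, 0]) mirror([1, 0, 0]) rotate([0, atan2(210, 720), 0]) cube([29, 42, 750]);
translate([0, 756, 0]) rotate([0, atan2(210, 720), 0]) cube([29, 42, 750]);
translate([507, 756, 0]) mirror([1, 0, 0]) rotate([0, atan2(210, 720), 0]) cube([29, 42, 750]);


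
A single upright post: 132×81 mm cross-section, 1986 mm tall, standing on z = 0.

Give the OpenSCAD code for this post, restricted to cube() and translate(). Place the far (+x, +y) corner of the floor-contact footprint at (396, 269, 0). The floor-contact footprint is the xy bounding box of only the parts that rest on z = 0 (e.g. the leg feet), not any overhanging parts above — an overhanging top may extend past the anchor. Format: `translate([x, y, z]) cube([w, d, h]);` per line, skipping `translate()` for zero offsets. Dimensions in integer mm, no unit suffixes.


translate([264, 188, 0]) cube([132, 81, 1986]);


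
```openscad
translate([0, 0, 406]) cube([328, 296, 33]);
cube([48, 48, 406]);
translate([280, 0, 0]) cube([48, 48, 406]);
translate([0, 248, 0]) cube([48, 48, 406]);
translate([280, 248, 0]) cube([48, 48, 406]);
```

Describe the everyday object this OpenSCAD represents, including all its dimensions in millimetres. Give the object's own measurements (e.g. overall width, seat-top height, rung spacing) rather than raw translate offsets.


A four-legged stool. The seat is a 328×296×33 mm slab whose top surface is at z = 439 mm; four square legs, each 48×48 mm in cross-section, run from the floor (z = 0) to the underside of the seat, each flush with a corner of the seat.


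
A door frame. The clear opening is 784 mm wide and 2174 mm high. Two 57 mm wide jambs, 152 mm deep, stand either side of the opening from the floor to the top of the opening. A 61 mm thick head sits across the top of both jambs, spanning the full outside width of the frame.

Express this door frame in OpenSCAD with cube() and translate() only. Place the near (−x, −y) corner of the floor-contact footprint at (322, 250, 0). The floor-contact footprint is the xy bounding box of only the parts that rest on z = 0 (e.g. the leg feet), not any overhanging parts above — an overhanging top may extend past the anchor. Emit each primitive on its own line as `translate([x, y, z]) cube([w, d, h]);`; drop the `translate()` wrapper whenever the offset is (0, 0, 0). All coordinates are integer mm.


translate([322, 250, 0]) cube([57, 152, 2174]);
translate([1163, 250, 0]) cube([57, 152, 2174]);
translate([322, 250, 2174]) cube([898, 152, 61]);


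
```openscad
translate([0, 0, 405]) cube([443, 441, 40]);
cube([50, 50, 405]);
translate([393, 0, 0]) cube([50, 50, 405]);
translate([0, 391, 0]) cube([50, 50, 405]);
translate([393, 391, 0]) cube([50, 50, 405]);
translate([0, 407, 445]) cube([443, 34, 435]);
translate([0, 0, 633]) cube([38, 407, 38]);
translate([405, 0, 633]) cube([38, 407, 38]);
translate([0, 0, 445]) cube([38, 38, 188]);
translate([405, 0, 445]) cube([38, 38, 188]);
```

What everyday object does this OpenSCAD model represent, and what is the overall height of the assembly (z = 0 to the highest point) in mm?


A chair. The overall height is 880 mm.

A slab on four corner posts with a tall panel at the back — a chair. The seat slab sits at z = 405 with thickness 40, and the 435 mm backrest starts at the seat top, so the overall height is 405 + 40 + 435 = 880 mm.


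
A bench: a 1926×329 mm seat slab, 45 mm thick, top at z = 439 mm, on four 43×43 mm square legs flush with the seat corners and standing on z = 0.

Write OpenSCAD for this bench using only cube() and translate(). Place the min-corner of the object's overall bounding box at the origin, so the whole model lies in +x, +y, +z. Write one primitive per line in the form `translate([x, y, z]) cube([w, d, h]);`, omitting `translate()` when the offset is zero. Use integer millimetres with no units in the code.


translate([0, 0, 394]) cube([1926, 329, 45]);
cube([43, 43, 394]);
translate([0, 286, 0]) cube([43, 43, 394]);
translate([1883, 0, 0]) cube([43, 43, 394]);
translate([1883, 286, 0]) cube([43, 43, 394]);


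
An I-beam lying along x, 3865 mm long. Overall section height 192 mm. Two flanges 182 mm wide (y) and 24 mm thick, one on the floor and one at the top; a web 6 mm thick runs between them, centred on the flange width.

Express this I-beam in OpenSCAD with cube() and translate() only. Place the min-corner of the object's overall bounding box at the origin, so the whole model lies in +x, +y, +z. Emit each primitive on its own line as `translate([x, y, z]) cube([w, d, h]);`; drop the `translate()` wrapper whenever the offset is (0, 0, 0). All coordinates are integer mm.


cube([3865, 182, 24]);
translate([0, 88, 24]) cube([3865, 6, 144]);
translate([0, 0, 168]) cube([3865, 182, 24]);


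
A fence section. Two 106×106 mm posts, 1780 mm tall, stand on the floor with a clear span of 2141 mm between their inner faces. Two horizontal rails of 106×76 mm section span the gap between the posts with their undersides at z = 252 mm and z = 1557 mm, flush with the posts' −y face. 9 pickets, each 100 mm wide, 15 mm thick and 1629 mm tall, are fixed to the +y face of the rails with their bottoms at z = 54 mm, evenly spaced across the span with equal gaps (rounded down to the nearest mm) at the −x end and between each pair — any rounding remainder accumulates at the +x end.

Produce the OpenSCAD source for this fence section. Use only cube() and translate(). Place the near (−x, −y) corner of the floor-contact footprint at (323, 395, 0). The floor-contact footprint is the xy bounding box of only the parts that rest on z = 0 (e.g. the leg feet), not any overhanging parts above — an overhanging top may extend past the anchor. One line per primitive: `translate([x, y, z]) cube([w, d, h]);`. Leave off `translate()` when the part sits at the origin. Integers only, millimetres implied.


translate([323, 395, 0]) cube([106, 106, 1780]);
translate([2570, 395, 0]) cube([106, 106, 1780]);
translate([429, 395, 252]) cube([2141, 106, 76]);
translate([429, 395, 1557]) cube([2141, 106, 76]);
translate([553, 501, 54]) cube([100, 15, 1629]);
translate([777, 501, 54]) cube([100, 15, 1629]);
translate([1001, 501, 54]) cube([100, 15, 1629]);
translate([1225, 501, 54]) cube([100, 15, 1629]);
translate([1449, 501, 54]) cube([100, 15, 1629]);
translate([1673, 501, 54]) cube([100, 15, 1629]);
translate([1897, 501, 54]) cube([100, 15, 1629]);
translate([2121, 501, 54]) cube([100, 15, 1629]);
translate([2345, 501, 54]) cube([100, 15, 1629]);
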